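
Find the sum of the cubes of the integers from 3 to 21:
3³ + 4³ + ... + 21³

Use ∑_{k=1}^{n} k³ = [n(n+1)/2]², then subtract the first 2 terms.
∑_{k=1}^{21} k³ = [21×22/2]² = 231² = 53361
∑_{k=1}^{2} k³ = [2×3/2]² = 3² = 9
∑_{k=3}^{21} k³ = 53361 - 9 = 53352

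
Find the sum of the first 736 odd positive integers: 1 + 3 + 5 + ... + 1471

Sum of first n odd numbers = n²
= 736²
= 541696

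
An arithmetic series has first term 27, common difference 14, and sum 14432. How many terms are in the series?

Using S = n/2 × [2a + (n-1)d]
14432 = n/2 × [2(27) + (n-1)(14)]
14432 = n/2 × [54 + 14n - 14]
28864 = n × [40 + 14n]
14n² + (40)n - 28864 = 0
Discriminant: Δ = (40)² - 4(14)(-28864) = 1600 + 1616384 = 1617984
√Δ = 1272
n = [-(40) + √Δ] / (2·14) = (-40 + 1272) / 28 = 1232 / 28 = 44
(The negative root is discarded since n must be a positive integer.)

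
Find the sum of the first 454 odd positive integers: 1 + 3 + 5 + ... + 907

Sum of first n odd numbers = n²
= 454²
= 206116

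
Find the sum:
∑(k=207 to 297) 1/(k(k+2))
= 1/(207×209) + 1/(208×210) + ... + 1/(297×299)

Partial fractions: 1/(k(k+2)) = (1/2)[1/k - 1/(k+2)]
Telescoping leaves the first two and last two terms:
= (1/2)[1/207 + 1/208 - 1/298 - 1/299]
= 18851/12830688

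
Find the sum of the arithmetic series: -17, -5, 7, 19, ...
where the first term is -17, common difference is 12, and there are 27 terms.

Sₙ = n/2 × (first + last)
Last term = a + (n-1)d = -17 + (27-1)×12 = 295
S_27 = 27/2 × (-17 + 295)
S_27 = 27/2 × 278 = 3753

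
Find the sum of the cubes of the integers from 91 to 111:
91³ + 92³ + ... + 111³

Use ∑_{k=1}^{n} k³ = [n(n+1)/2]², then subtract the first 90 terms.
∑_{k=1}^{111} k³ = [111×112/2]² = 6216² = 38638656
∑_{k=1}^{90} k³ = [90×91/2]² = 4095² = 16769025
∑_{k=91}^{111} k³ = 38638656 - 16769025 = 21869631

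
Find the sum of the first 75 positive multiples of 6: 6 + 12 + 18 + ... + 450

Factor out 6: = 6(1 + 2 + ... + 75) = 6 × n(n+1)/2
= 6 × 75×76/2
= 6 × 2850
= 17100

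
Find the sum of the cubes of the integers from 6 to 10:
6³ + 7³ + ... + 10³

Use ∑_{k=1}^{n} k³ = [n(n+1)/2]², then subtract the first 5 terms.
∑_{k=1}^{10} k³ = [10×11/2]² = 55² = 3025
∑_{k=1}^{5} k³ = [5×6/2]² = 15² = 225
∑_{k=6}^{10} k³ = 3025 - 225 = 2800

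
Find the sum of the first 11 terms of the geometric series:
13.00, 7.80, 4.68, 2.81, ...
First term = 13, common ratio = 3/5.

Sₙ = a(1 - rⁿ) / (1 - r)
S_11 = 13(1 - (3/5)^11) / (1 - (3/5))
S_11 = 13(1 - (177147/48828125)) / (2/5)
S_11 = 316231357/9765625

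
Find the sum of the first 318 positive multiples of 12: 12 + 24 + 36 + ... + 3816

Factor out 12: = 12(1 + 2 + ... + 318) = 12 × n(n+1)/2
= 12 × 318×319/2
= 12 × 50721
= 608652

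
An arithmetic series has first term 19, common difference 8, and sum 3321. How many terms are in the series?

Using S = n/2 × [2a + (n-1)d]
3321 = n/2 × [2(19) + (n-1)(8)]
3321 = n/2 × [38 + 8n - 8]
6642 = n × [30 + 8n]
8n² + (30)n - 6642 = 0
Discriminant: Δ = (30)² - 4(8)(-6642) = 900 + 212544 = 213444
√Δ = 462
n = [-(30) + √Δ] / (2·8) = (-30 + 462) / 16 = 432 / 16 = 27
(The negative root is discarded since n must be a positive integer.)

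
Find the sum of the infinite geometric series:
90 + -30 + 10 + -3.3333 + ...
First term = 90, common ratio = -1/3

For |r| < 1, S = a / (1 - r)
S = 90 / (1 - (-1/3))
S = 90 / (4/3)
S = 135/2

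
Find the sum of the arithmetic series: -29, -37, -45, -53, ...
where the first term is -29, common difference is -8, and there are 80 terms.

Sₙ = n/2 × (first + last)
Last term = a + (n-1)d = -29 + (80-1)×(-8) = -661
S_80 = 80/2 × (-29 + (-661))
S_80 = 80/2 × (-690) = -27600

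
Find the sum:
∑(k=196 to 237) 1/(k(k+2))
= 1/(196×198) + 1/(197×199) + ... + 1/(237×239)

Partial fractions: 1/(k(k+2)) = (1/2)[1/k - 1/(k+2)]
Telescoping leaves the first two and last two terms:
= (1/2)[1/196 + 1/197 - 1/238 - 1/239]
= 281193/313761112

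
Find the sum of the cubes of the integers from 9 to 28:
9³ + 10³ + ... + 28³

Use ∑_{k=1}^{n} k³ = [n(n+1)/2]², then subtract the first 8 terms.
∑_{k=1}^{28} k³ = [28×29/2]² = 406² = 164836
∑_{k=1}^{8} k³ = [8×9/2]² = 36² = 1296
∑_{k=9}^{28} k³ = 164836 - 1296 = 163540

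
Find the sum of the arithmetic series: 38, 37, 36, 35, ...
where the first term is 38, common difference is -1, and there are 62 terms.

Sₙ = n/2 × (first + last)
Last term = a + (n-1)d = 38 + (62-1)×(-1) = -23
S_62 = 62/2 × (38 + (-23))
S_62 = 62/2 × 15 = 465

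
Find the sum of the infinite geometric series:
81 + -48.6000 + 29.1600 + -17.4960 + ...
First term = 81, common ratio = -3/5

For |r| < 1, S = a / (1 - r)
S = 81 / (1 - (-3/5))
S = 81 / (8/5)
S = 405/8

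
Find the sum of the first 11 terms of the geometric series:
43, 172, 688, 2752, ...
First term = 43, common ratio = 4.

Sₙ = a(1 - rⁿ) / (1 - r)
S_11 = 43(1 - 4^11) / (1 - 4)
S_11 = 43(1 - 4194304) / (-3)
S_11 = 60118343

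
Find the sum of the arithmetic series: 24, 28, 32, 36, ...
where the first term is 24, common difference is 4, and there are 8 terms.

Sₙ = n/2 × (first + last)
Last term = a + (n-1)d = 24 + (8-1)×4 = 52
S_8 = 8/2 × (24 + 52)
S_8 = 8/2 × 76 = 304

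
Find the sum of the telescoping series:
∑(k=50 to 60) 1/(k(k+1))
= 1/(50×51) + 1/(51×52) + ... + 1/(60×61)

Partial fractions: 1/(k(k+1)) = 1/k - 1/(k+1)
The series telescopes:
= (1/50 - 1/51) + (1/51 - 1/52) + ... + (1/60 - 1/61)
= 1/50 - 1/61
= 11/3050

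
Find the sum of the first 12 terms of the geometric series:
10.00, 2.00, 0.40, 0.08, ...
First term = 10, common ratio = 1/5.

Sₙ = a(1 - rⁿ) / (1 - r)
S_12 = 10(1 - (1/5)^12) / (1 - (1/5))
S_12 = 10(1 - (1/244140625)) / (4/5)
S_12 = 122070312/9765625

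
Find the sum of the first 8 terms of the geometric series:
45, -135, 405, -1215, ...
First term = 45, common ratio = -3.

Sₙ = a(1 - rⁿ) / (1 - r)
S_8 = 45(1 - (-3)^8) / (1 - (-3))
S_8 = 45(1 - 6561) / (4)
S_8 = -73800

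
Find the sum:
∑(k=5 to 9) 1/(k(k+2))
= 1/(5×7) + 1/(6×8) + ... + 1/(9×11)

Partial fractions: 1/(k(k+2)) = (1/2)[1/k - 1/(k+2)]
Telescoping leaves the first two and last two terms:
= (1/2)[1/5 + 1/6 - 1/10 - 1/11]
= 29/330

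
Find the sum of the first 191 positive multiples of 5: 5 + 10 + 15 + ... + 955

Factor out 5: = 5(1 + 2 + ... + 191) = 5 × n(n+1)/2
= 5 × 191×192/2
= 5 × 18336
= 91680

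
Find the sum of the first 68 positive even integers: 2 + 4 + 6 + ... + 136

Sum of first n even numbers = n(n+1)
= 68×69
= 4692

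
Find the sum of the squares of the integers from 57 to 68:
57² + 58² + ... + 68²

Use ∑_{k=1}^{n} k² = n(n+1)(2n+1)/6, then subtract the first 56 terms.
∑_{k=1}^{68} k² = 68×69×137/6 = 107134
∑_{k=1}^{56} k² = 56×57×113/6 = 60116
∑_{k=57}^{68} k² = 107134 - 60116 = 47018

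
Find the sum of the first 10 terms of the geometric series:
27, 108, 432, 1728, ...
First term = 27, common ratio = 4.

Sₙ = a(1 - rⁿ) / (1 - r)
S_10 = 27(1 - 4^10) / (1 - 4)
S_10 = 27(1 - 1048576) / (-3)
S_10 = 9437175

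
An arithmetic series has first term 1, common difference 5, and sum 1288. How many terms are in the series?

Using S = n/2 × [2a + (n-1)d]
1288 = n/2 × [2(1) + (n-1)(5)]
1288 = n/2 × [2 + 5n - 5]
2576 = n × [-3 + 5n]
5n² + (-3)n - 2576 = 0
Discriminant: Δ = (-3)² - 4(5)(-2576) = 9 + 51520 = 51529
√Δ = 227
n = [-(-3) + √Δ] / (2·5) = (3 + 227) / 10 = 230 / 10 = 23
(The negative root is discarded since n must be a positive integer.)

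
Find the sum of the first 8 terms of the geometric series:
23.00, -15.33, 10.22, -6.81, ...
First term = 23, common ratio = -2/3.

Sₙ = a(1 - rⁿ) / (1 - r)
S_8 = 23(1 - (-2/3)^8) / (1 - (-2/3))
S_8 = 23(1 - (256/6561)) / (5/3)
S_8 = 29003/2187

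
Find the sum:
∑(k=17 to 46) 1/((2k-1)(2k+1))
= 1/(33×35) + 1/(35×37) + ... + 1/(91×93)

Partial fractions: 1/((2k-1)(2k+1)) = (1/2)[1/(2k-1) - 1/(2k+1)]
The series telescopes:
= (1/2)[1/33 - 1/93]
= 10/1023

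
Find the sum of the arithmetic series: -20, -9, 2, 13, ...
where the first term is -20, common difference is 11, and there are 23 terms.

Sₙ = n/2 × (first + last)
Last term = a + (n-1)d = -20 + (23-1)×11 = 222
S_23 = 23/2 × (-20 + 222)
S_23 = 23/2 × 202 = 2323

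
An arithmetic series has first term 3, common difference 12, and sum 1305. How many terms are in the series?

Using S = n/2 × [2a + (n-1)d]
1305 = n/2 × [2(3) + (n-1)(12)]
1305 = n/2 × [6 + 12n - 12]
2610 = n × [-6 + 12n]
12n² + (-6)n - 2610 = 0
Discriminant: Δ = (-6)² - 4(12)(-2610) = 36 + 125280 = 125316
√Δ = 354
n = [-(-6) + √Δ] / (2·12) = (6 + 354) / 24 = 360 / 24 = 15
(The negative root is discarded since n must be a positive integer.)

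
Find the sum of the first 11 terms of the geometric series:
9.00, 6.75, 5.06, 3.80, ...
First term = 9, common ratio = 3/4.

Sₙ = a(1 - rⁿ) / (1 - r)
S_11 = 9(1 - (3/4)^11) / (1 - (3/4))
S_11 = 9(1 - (177147/4194304)) / (1/4)
S_11 = 36154413/1048576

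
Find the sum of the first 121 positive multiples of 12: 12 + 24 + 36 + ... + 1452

Factor out 12: = 12(1 + 2 + ... + 121) = 12 × n(n+1)/2
= 12 × 121×122/2
= 12 × 7381
= 88572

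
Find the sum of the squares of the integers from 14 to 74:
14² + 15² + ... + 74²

Use ∑_{k=1}^{n} k² = n(n+1)(2n+1)/6, then subtract the first 13 terms.
∑_{k=1}^{74} k² = 74×75×149/6 = 137825
∑_{k=1}^{13} k² = 13×14×27/6 = 819
∑_{k=14}^{74} k² = 137825 - 819 = 137006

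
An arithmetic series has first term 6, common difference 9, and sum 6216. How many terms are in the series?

Using S = n/2 × [2a + (n-1)d]
6216 = n/2 × [2(6) + (n-1)(9)]
6216 = n/2 × [12 + 9n - 9]
12432 = n × [3 + 9n]
9n² + (3)n - 12432 = 0
Discriminant: Δ = (3)² - 4(9)(-12432) = 9 + 447552 = 447561
√Δ = 669
n = [-(3) + √Δ] / (2·9) = (-3 + 669) / 18 = 666 / 18 = 37
(The negative root is discarded since n must be a positive integer.)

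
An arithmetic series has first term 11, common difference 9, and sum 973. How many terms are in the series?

Using S = n/2 × [2a + (n-1)d]
973 = n/2 × [2(11) + (n-1)(9)]
973 = n/2 × [22 + 9n - 9]
1946 = n × [13 + 9n]
9n² + (13)n - 1946 = 0
Discriminant: Δ = (13)² - 4(9)(-1946) = 169 + 70056 = 70225
√Δ = 265
n = [-(13) + √Δ] / (2·9) = (-13 + 265) / 18 = 252 / 18 = 14
(The negative root is discarded since n must be a positive integer.)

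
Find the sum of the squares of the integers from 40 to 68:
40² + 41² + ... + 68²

Use ∑_{k=1}^{n} k² = n(n+1)(2n+1)/6, then subtract the first 39 terms.
∑_{k=1}^{68} k² = 68×69×137/6 = 107134
∑_{k=1}^{39} k² = 39×40×79/6 = 20540
∑_{k=40}^{68} k² = 107134 - 20540 = 86594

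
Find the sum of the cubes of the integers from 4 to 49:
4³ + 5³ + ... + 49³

Use ∑_{k=1}^{n} k³ = [n(n+1)/2]², then subtract the first 3 terms.
∑_{k=1}^{49} k³ = [49×50/2]² = 1225² = 1500625
∑_{k=1}^{3} k³ = [3×4/2]² = 6² = 36
∑_{k=4}^{49} k³ = 1500625 - 36 = 1500589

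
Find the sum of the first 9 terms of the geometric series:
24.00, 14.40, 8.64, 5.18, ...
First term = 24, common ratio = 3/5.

Sₙ = a(1 - rⁿ) / (1 - r)
S_9 = 24(1 - (3/5)^9) / (1 - (3/5))
S_9 = 24(1 - (19683/1953125)) / (2/5)
S_9 = 23201304/390625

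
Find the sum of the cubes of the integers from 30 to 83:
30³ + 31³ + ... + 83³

Use ∑_{k=1}^{n} k³ = [n(n+1)/2]², then subtract the first 29 terms.
∑_{k=1}^{83} k³ = [83×84/2]² = 3486² = 12152196
∑_{k=1}^{29} k³ = [29×30/2]² = 435² = 189225
∑_{k=30}^{83} k³ = 12152196 - 189225 = 11962971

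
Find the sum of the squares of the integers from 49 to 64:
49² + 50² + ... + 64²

Use ∑_{k=1}^{n} k² = n(n+1)(2n+1)/6, then subtract the first 48 terms.
∑_{k=1}^{64} k² = 64×65×129/6 = 89440
∑_{k=1}^{48} k² = 48×49×97/6 = 38024
∑_{k=49}^{64} k² = 89440 - 38024 = 51416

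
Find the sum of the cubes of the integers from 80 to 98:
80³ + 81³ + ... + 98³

Use ∑_{k=1}^{n} k³ = [n(n+1)/2]², then subtract the first 79 terms.
∑_{k=1}^{98} k³ = [98×99/2]² = 4851² = 23532201
∑_{k=1}^{79} k³ = [79×80/2]² = 3160² = 9985600
∑_{k=80}^{98} k³ = 23532201 - 9985600 = 13546601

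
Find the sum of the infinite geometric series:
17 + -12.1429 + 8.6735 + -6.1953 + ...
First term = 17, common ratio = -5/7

For |r| < 1, S = a / (1 - r)
S = 17 / (1 - (-5/7))
S = 17 / (12/7)
S = 119/12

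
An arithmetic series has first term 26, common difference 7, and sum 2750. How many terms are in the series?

Using S = n/2 × [2a + (n-1)d]
2750 = n/2 × [2(26) + (n-1)(7)]
2750 = n/2 × [52 + 7n - 7]
5500 = n × [45 + 7n]
7n² + (45)n - 5500 = 0
Discriminant: Δ = (45)² - 4(7)(-5500) = 2025 + 154000 = 156025
√Δ = 395
n = [-(45) + √Δ] / (2·7) = (-45 + 395) / 14 = 350 / 14 = 25
(The negative root is discarded since n must be a positive integer.)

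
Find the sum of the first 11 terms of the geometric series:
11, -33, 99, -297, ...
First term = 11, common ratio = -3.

Sₙ = a(1 - rⁿ) / (1 - r)
S_11 = 11(1 - (-3)^11) / (1 - (-3))
S_11 = 11(1 - (-177147)) / (4)
S_11 = 487157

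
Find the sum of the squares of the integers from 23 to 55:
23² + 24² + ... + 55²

Use ∑_{k=1}^{n} k² = n(n+1)(2n+1)/6, then subtract the first 22 terms.
∑_{k=1}^{55} k² = 55×56×111/6 = 56980
∑_{k=1}^{22} k² = 22×23×45/6 = 3795
∑_{k=23}^{55} k² = 56980 - 3795 = 53185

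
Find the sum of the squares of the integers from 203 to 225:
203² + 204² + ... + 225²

Use ∑_{k=1}^{n} k² = n(n+1)(2n+1)/6, then subtract the first 202 terms.
∑_{k=1}^{225} k² = 225×226×451/6 = 3822225
∑_{k=1}^{202} k² = 202×203×405/6 = 2767905
∑_{k=203}^{225} k² = 3822225 - 2767905 = 1054320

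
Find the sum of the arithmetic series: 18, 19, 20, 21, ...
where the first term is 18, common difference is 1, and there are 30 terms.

Sₙ = n/2 × (first + last)
Last term = a + (n-1)d = 18 + (30-1)×1 = 47
S_30 = 30/2 × (18 + 47)
S_30 = 30/2 × 65 = 975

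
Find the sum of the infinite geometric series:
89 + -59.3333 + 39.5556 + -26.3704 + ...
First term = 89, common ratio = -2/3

For |r| < 1, S = a / (1 - r)
S = 89 / (1 - (-2/3))
S = 89 / (5/3)
S = 267/5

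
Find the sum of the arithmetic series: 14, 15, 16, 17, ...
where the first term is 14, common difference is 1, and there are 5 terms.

Sₙ = n/2 × (first + last)
Last term = a + (n-1)d = 14 + (5-1)×1 = 18
S_5 = 5/2 × (14 + 18)
S_5 = 5/2 × 32 = 80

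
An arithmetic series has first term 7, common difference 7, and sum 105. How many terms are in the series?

Using S = n/2 × [2a + (n-1)d]
105 = n/2 × [2(7) + (n-1)(7)]
105 = n/2 × [14 + 7n - 7]
210 = n × [7 + 7n]
7n² + (7)n - 210 = 0
Discriminant: Δ = (7)² - 4(7)(-210) = 49 + 5880 = 5929
√Δ = 77
n = [-(7) + √Δ] / (2·7) = (-7 + 77) / 14 = 70 / 14 = 5
(The negative root is discarded since n must be a positive integer.)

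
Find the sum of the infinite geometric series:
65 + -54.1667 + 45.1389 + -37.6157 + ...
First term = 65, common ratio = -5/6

For |r| < 1, S = a / (1 - r)
S = 65 / (1 - (-5/6))
S = 65 / (11/6)
S = 390/11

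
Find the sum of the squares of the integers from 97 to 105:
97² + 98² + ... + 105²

Use ∑_{k=1}^{n} k² = n(n+1)(2n+1)/6, then subtract the first 96 terms.
∑_{k=1}^{105} k² = 105×106×211/6 = 391405
∑_{k=1}^{96} k² = 96×97×193/6 = 299536
∑_{k=97}^{105} k² = 391405 - 299536 = 91869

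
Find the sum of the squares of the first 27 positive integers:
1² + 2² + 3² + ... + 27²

Formula: ∑k² = n(n+1)(2n+1)/6
= 27×28×55/6
= 41580/6
= 6930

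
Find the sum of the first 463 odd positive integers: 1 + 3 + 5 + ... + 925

Sum of first n odd numbers = n²
= 463²
= 214369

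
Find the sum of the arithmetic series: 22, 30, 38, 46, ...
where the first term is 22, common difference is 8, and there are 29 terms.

Sₙ = n/2 × (first + last)
Last term = a + (n-1)d = 22 + (29-1)×8 = 246
S_29 = 29/2 × (22 + 246)
S_29 = 29/2 × 268 = 3886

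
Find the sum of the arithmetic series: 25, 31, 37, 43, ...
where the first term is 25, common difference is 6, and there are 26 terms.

Sₙ = n/2 × (first + last)
Last term = a + (n-1)d = 25 + (26-1)×6 = 175
S_26 = 26/2 × (25 + 175)
S_26 = 26/2 × 200 = 2600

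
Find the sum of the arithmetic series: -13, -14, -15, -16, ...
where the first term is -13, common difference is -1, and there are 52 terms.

Sₙ = n/2 × (first + last)
Last term = a + (n-1)d = -13 + (52-1)×(-1) = -64
S_52 = 52/2 × (-13 + (-64))
S_52 = 52/2 × (-77) = -2002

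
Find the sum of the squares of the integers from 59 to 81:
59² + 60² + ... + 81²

Use ∑_{k=1}^{n} k² = n(n+1)(2n+1)/6, then subtract the first 58 terms.
∑_{k=1}^{81} k² = 81×82×163/6 = 180441
∑_{k=1}^{58} k² = 58×59×117/6 = 66729
∑_{k=59}^{81} k² = 180441 - 66729 = 113712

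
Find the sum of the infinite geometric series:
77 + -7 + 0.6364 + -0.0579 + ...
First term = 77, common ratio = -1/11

For |r| < 1, S = a / (1 - r)
S = 77 / (1 - (-1/11))
S = 77 / (12/11)
S = 847/12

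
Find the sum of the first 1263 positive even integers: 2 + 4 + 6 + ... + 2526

Sum of first n even numbers = n(n+1)
= 1263×1264
= 1596432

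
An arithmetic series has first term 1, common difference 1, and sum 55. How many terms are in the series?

Using S = n/2 × [2a + (n-1)d]
55 = n/2 × [2(1) + (n-1)(1)]
55 = n/2 × [2 + 1n - 1]
110 = n × [1 + 1n]
1n² + (1)n - 110 = 0
Discriminant: Δ = (1)² - 4(1)(-110) = 1 + 440 = 441
√Δ = 21
n = [-(1) + √Δ] / (2·1) = (-1 + 21) / 2 = 20 / 2 = 10
(The negative root is discarded since n must be a positive integer.)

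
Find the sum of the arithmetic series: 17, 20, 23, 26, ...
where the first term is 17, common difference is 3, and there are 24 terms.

Sₙ = n/2 × (first + last)
Last term = a + (n-1)d = 17 + (24-1)×3 = 86
S_24 = 24/2 × (17 + 86)
S_24 = 24/2 × 103 = 1236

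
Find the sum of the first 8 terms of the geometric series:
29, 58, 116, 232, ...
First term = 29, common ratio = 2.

Sₙ = a(1 - rⁿ) / (1 - r)
S_8 = 29(1 - 2^8) / (1 - 2)
S_8 = 29(1 - 256) / (-1)
S_8 = 7395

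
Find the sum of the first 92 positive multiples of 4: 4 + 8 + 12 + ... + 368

Factor out 4: = 4(1 + 2 + ... + 92) = 4 × n(n+1)/2
= 4 × 92×93/2
= 4 × 4278
= 17112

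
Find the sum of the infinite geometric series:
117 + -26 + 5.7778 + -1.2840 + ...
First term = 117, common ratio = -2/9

For |r| < 1, S = a / (1 - r)
S = 117 / (1 - (-2/9))
S = 117 / (11/9)
S = 1053/11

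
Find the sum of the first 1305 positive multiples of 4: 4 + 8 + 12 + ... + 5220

Factor out 4: = 4(1 + 2 + ... + 1305) = 4 × n(n+1)/2
= 4 × 1305×1306/2
= 4 × 852165
= 3408660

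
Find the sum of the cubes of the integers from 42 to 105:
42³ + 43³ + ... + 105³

Use ∑_{k=1}^{n} k³ = [n(n+1)/2]², then subtract the first 41 terms.
∑_{k=1}^{105} k³ = [105×106/2]² = 5565² = 30969225
∑_{k=1}^{41} k³ = [41×42/2]² = 861² = 741321
∑_{k=42}^{105} k³ = 30969225 - 741321 = 30227904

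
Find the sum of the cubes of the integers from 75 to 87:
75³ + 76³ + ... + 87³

Use ∑_{k=1}^{n} k³ = [n(n+1)/2]², then subtract the first 74 terms.
∑_{k=1}^{87} k³ = [87×88/2]² = 3828² = 14653584
∑_{k=1}^{74} k³ = [74×75/2]² = 2775² = 7700625
∑_{k=75}^{87} k³ = 14653584 - 7700625 = 6952959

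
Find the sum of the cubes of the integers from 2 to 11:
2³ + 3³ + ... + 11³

Use ∑_{k=1}^{n} k³ = [n(n+1)/2]², then subtract the first 1 terms.
∑_{k=1}^{11} k³ = [11×12/2]² = 66² = 4356
∑_{k=1}^{1} k³ = [1×2/2]² = 1² = 1
∑_{k=2}^{11} k³ = 4356 - 1 = 4355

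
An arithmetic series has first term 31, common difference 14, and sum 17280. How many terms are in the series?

Using S = n/2 × [2a + (n-1)d]
17280 = n/2 × [2(31) + (n-1)(14)]
17280 = n/2 × [62 + 14n - 14]
34560 = n × [48 + 14n]
14n² + (48)n - 34560 = 0
Discriminant: Δ = (48)² - 4(14)(-34560) = 2304 + 1935360 = 1937664
√Δ = 1392
n = [-(48) + √Δ] / (2·14) = (-48 + 1392) / 28 = 1344 / 28 = 48
(The negative root is discarded since n must be a positive integer.)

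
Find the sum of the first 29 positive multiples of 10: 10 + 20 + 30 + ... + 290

Factor out 10: = 10(1 + 2 + ... + 29) = 10 × n(n+1)/2
= 10 × 29×30/2
= 10 × 435
= 4350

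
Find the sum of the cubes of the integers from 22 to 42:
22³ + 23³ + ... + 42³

Use ∑_{k=1}^{n} k³ = [n(n+1)/2]², then subtract the first 21 terms.
∑_{k=1}^{42} k³ = [42×43/2]² = 903² = 815409
∑_{k=1}^{21} k³ = [21×22/2]² = 231² = 53361
∑_{k=22}^{42} k³ = 815409 - 53361 = 762048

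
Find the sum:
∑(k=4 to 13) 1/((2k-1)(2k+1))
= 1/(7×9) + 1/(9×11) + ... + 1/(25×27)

Partial fractions: 1/((2k-1)(2k+1)) = (1/2)[1/(2k-1) - 1/(2k+1)]
The series telescopes:
= (1/2)[1/7 - 1/27]
= 10/189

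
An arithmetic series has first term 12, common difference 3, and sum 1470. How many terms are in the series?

Using S = n/2 × [2a + (n-1)d]
1470 = n/2 × [2(12) + (n-1)(3)]
1470 = n/2 × [24 + 3n - 3]
2940 = n × [21 + 3n]
3n² + (21)n - 2940 = 0
Discriminant: Δ = (21)² - 4(3)(-2940) = 441 + 35280 = 35721
√Δ = 189
n = [-(21) + √Δ] / (2·3) = (-21 + 189) / 6 = 168 / 6 = 28
(The negative root is discarded since n must be a positive integer.)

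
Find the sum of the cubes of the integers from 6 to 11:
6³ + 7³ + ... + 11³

Use ∑_{k=1}^{n} k³ = [n(n+1)/2]², then subtract the first 5 terms.
∑_{k=1}^{11} k³ = [11×12/2]² = 66² = 4356
∑_{k=1}^{5} k³ = [5×6/2]² = 15² = 225
∑_{k=6}^{11} k³ = 4356 - 225 = 4131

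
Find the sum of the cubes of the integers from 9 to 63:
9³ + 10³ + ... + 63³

Use ∑_{k=1}^{n} k³ = [n(n+1)/2]², then subtract the first 8 terms.
∑_{k=1}^{63} k³ = [63×64/2]² = 2016² = 4064256
∑_{k=1}^{8} k³ = [8×9/2]² = 36² = 1296
∑_{k=9}^{63} k³ = 4064256 - 1296 = 4062960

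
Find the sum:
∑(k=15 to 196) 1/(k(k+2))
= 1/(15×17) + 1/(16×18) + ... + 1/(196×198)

Partial fractions: 1/(k(k+2)) = (1/2)[1/k - 1/(k+2)]
Telescoping leaves the first two and last two terms:
= (1/2)[1/15 + 1/16 - 1/197 - 1/198]
= 185731/3120480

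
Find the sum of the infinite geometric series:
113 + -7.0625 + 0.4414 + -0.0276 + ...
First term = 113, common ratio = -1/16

For |r| < 1, S = a / (1 - r)
S = 113 / (1 - (-1/16))
S = 113 / (17/16)
S = 1808/17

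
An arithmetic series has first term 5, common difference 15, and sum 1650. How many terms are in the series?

Using S = n/2 × [2a + (n-1)d]
1650 = n/2 × [2(5) + (n-1)(15)]
1650 = n/2 × [10 + 15n - 15]
3300 = n × [-5 + 15n]
15n² + (-5)n - 3300 = 0
Discriminant: Δ = (-5)² - 4(15)(-3300) = 25 + 198000 = 198025
√Δ = 445
n = [-(-5) + √Δ] / (2·15) = (5 + 445) / 30 = 450 / 30 = 15
(The negative root is discarded since n must be a positive integer.)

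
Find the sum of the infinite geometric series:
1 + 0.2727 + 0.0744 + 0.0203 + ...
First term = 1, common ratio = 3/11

For |r| < 1, S = a / (1 - r)
S = 1 / (1 - (3/11))
S = 1 / (8/11)
S = 11/8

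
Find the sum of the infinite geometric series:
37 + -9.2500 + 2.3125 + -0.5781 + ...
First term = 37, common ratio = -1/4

For |r| < 1, S = a / (1 - r)
S = 37 / (1 - (-1/4))
S = 37 / (5/4)
S = 148/5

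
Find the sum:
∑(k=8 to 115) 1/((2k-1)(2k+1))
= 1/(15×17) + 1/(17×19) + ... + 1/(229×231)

Partial fractions: 1/((2k-1)(2k+1)) = (1/2)[1/(2k-1) - 1/(2k+1)]
The series telescopes:
= (1/2)[1/15 - 1/231]
= 12/385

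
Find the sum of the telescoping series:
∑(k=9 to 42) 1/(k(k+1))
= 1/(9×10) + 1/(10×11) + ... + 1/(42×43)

Partial fractions: 1/(k(k+1)) = 1/k - 1/(k+1)
The series telescopes:
= (1/9 - 1/10) + (1/10 - 1/11) + ... + (1/42 - 1/43)
= 1/9 - 1/43
= 34/387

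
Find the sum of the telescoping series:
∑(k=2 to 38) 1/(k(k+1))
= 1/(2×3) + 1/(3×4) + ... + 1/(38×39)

Partial fractions: 1/(k(k+1)) = 1/k - 1/(k+1)
The series telescopes:
= (1/2 - 1/3) + (1/3 - 1/4) + ... + (1/38 - 1/39)
= 1/2 - 1/39
= 37/78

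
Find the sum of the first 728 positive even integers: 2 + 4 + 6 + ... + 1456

Sum of first n even numbers = n(n+1)
= 728×729
= 530712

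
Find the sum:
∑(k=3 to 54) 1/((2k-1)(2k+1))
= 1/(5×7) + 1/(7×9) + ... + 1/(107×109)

Partial fractions: 1/((2k-1)(2k+1)) = (1/2)[1/(2k-1) - 1/(2k+1)]
The series telescopes:
= (1/2)[1/5 - 1/109]
= 52/545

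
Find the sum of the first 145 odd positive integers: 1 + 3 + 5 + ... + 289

Sum of first n odd numbers = n²
= 145²
= 21025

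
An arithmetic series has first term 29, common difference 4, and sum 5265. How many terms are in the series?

Using S = n/2 × [2a + (n-1)d]
5265 = n/2 × [2(29) + (n-1)(4)]
5265 = n/2 × [58 + 4n - 4]
10530 = n × [54 + 4n]
4n² + (54)n - 10530 = 0
Discriminant: Δ = (54)² - 4(4)(-10530) = 2916 + 168480 = 171396
√Δ = 414
n = [-(54) + √Δ] / (2·4) = (-54 + 414) / 8 = 360 / 8 = 45
(The negative root is discarded since n must be a positive integer.)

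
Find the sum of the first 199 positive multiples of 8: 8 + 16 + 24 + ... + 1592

Factor out 8: = 8(1 + 2 + ... + 199) = 8 × n(n+1)/2
= 8 × 199×200/2
= 8 × 19900
= 159200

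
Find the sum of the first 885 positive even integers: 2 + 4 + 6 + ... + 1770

Sum of first n even numbers = n(n+1)
= 885×886
= 784110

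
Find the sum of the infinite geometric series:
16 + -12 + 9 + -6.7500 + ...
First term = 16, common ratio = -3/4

For |r| < 1, S = a / (1 - r)
S = 16 / (1 - (-3/4))
S = 16 / (7/4)
S = 64/7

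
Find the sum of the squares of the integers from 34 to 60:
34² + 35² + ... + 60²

Use ∑_{k=1}^{n} k² = n(n+1)(2n+1)/6, then subtract the first 33 terms.
∑_{k=1}^{60} k² = 60×61×121/6 = 73810
∑_{k=1}^{33} k² = 33×34×67/6 = 12529
∑_{k=34}^{60} k² = 73810 - 12529 = 61281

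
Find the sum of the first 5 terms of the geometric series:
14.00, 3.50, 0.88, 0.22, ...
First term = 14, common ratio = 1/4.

Sₙ = a(1 - rⁿ) / (1 - r)
S_5 = 14(1 - (1/4)^5) / (1 - (1/4))
S_5 = 14(1 - (1/1024)) / (3/4)
S_5 = 2387/128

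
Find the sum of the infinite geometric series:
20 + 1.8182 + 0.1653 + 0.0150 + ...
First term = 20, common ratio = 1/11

For |r| < 1, S = a / (1 - r)
S = 20 / (1 - (1/11))
S = 20 / (10/11)
S = 22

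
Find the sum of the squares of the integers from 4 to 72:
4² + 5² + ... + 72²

Use ∑_{k=1}^{n} k² = n(n+1)(2n+1)/6, then subtract the first 3 terms.
∑_{k=1}^{72} k² = 72×73×145/6 = 127020
∑_{k=1}^{3} k² = 3×4×7/6 = 14
∑_{k=4}^{72} k² = 127020 - 14 = 127006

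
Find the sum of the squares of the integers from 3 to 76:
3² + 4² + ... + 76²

Use ∑_{k=1}^{n} k² = n(n+1)(2n+1)/6, then subtract the first 2 terms.
∑_{k=1}^{76} k² = 76×77×153/6 = 149226
∑_{k=1}^{2} k² = 2×3×5/6 = 5
∑_{k=3}^{76} k² = 149226 - 5 = 149221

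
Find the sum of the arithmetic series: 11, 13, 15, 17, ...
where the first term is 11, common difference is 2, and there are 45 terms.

Sₙ = n/2 × (first + last)
Last term = a + (n-1)d = 11 + (45-1)×2 = 99
S_45 = 45/2 × (11 + 99)
S_45 = 45/2 × 110 = 2475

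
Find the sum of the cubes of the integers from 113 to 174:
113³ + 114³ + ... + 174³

Use ∑_{k=1}^{n} k³ = [n(n+1)/2]², then subtract the first 112 terms.
∑_{k=1}^{174} k³ = [174×175/2]² = 15225² = 231800625
∑_{k=1}^{112} k³ = [112×113/2]² = 6328² = 40043584
∑_{k=113}^{174} k³ = 231800625 - 40043584 = 191757041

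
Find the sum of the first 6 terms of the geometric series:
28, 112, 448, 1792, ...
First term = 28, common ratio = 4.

Sₙ = a(1 - rⁿ) / (1 - r)
S_6 = 28(1 - 4^6) / (1 - 4)
S_6 = 28(1 - 4096) / (-3)
S_6 = 38220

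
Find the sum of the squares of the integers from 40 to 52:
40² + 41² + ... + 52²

Use ∑_{k=1}^{n} k² = n(n+1)(2n+1)/6, then subtract the first 39 terms.
∑_{k=1}^{52} k² = 52×53×105/6 = 48230
∑_{k=1}^{39} k² = 39×40×79/6 = 20540
∑_{k=40}^{52} k² = 48230 - 20540 = 27690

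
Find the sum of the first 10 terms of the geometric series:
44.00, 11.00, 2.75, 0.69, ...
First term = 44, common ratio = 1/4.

Sₙ = a(1 - rⁿ) / (1 - r)
S_10 = 44(1 - (1/4)^10) / (1 - (1/4))
S_10 = 44(1 - (1/1048576)) / (3/4)
S_10 = 3844775/65536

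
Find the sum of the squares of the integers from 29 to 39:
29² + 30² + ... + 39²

Use ∑_{k=1}^{n} k² = n(n+1)(2n+1)/6, then subtract the first 28 terms.
∑_{k=1}^{39} k² = 39×40×79/6 = 20540
∑_{k=1}^{28} k² = 28×29×57/6 = 7714
∑_{k=29}^{39} k² = 20540 - 7714 = 12826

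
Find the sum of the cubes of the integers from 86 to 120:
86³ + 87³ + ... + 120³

Use ∑_{k=1}^{n} k³ = [n(n+1)/2]², then subtract the first 85 terms.
∑_{k=1}^{120} k³ = [120×121/2]² = 7260² = 52707600
∑_{k=1}^{85} k³ = [85×86/2]² = 3655² = 13359025
∑_{k=86}^{120} k³ = 52707600 - 13359025 = 39348575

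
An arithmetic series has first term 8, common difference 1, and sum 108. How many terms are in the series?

Using S = n/2 × [2a + (n-1)d]
108 = n/2 × [2(8) + (n-1)(1)]
108 = n/2 × [16 + 1n - 1]
216 = n × [15 + 1n]
1n² + (15)n - 216 = 0
Discriminant: Δ = (15)² - 4(1)(-216) = 225 + 864 = 1089
√Δ = 33
n = [-(15) + √Δ] / (2·1) = (-15 + 33) / 2 = 18 / 2 = 9
(The negative root is discarded since n must be a positive integer.)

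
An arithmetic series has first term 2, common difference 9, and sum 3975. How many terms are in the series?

Using S = n/2 × [2a + (n-1)d]
3975 = n/2 × [2(2) + (n-1)(9)]
3975 = n/2 × [4 + 9n - 9]
7950 = n × [-5 + 9n]
9n² + (-5)n - 7950 = 0
Discriminant: Δ = (-5)² - 4(9)(-7950) = 25 + 286200 = 286225
√Δ = 535
n = [-(-5) + √Δ] / (2·9) = (5 + 535) / 18 = 540 / 18 = 30
(The negative root is discarded since n must be a positive integer.)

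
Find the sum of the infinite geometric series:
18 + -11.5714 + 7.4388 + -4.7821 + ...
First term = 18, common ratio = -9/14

For |r| < 1, S = a / (1 - r)
S = 18 / (1 - (-9/14))
S = 18 / (23/14)
S = 252/23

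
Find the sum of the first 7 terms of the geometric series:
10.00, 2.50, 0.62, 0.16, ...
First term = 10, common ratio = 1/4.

Sₙ = a(1 - rⁿ) / (1 - r)
S_7 = 10(1 - (1/4)^7) / (1 - (1/4))
S_7 = 10(1 - (1/16384)) / (3/4)
S_7 = 27305/2048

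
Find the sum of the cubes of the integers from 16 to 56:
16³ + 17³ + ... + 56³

Use ∑_{k=1}^{n} k³ = [n(n+1)/2]², then subtract the first 15 terms.
∑_{k=1}^{56} k³ = [56×57/2]² = 1596² = 2547216
∑_{k=1}^{15} k³ = [15×16/2]² = 120² = 14400
∑_{k=16}^{56} k³ = 2547216 - 14400 = 2532816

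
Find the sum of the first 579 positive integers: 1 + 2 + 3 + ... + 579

Formula: ∑k = n(n+1)/2
= 579×580/2
= 335820/2
= 167910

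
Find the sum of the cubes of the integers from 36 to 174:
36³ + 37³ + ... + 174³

Use ∑_{k=1}^{n} k³ = [n(n+1)/2]², then subtract the first 35 terms.
∑_{k=1}^{174} k³ = [174×175/2]² = 15225² = 231800625
∑_{k=1}^{35} k³ = [35×36/2]² = 630² = 396900
∑_{k=36}^{174} k³ = 231800625 - 396900 = 231403725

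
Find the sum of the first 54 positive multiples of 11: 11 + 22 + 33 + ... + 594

Factor out 11: = 11(1 + 2 + ... + 54) = 11 × n(n+1)/2
= 11 × 54×55/2
= 11 × 1485
= 16335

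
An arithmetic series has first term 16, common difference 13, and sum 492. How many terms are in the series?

Using S = n/2 × [2a + (n-1)d]
492 = n/2 × [2(16) + (n-1)(13)]
492 = n/2 × [32 + 13n - 13]
984 = n × [19 + 13n]
13n² + (19)n - 984 = 0
Discriminant: Δ = (19)² - 4(13)(-984) = 361 + 51168 = 51529
√Δ = 227
n = [-(19) + √Δ] / (2·13) = (-19 + 227) / 26 = 208 / 26 = 8
(The negative root is discarded since n must be a positive integer.)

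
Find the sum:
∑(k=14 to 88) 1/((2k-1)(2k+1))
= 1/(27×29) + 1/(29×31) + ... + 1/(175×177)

Partial fractions: 1/((2k-1)(2k+1)) = (1/2)[1/(2k-1) - 1/(2k+1)]
The series telescopes:
= (1/2)[1/27 - 1/177]
= 25/1593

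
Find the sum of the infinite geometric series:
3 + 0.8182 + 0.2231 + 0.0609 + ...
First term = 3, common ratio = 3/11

For |r| < 1, S = a / (1 - r)
S = 3 / (1 - (3/11))
S = 3 / (8/11)
S = 33/8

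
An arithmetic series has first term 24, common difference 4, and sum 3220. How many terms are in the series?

Using S = n/2 × [2a + (n-1)d]
3220 = n/2 × [2(24) + (n-1)(4)]
3220 = n/2 × [48 + 4n - 4]
6440 = n × [44 + 4n]
4n² + (44)n - 6440 = 0
Discriminant: Δ = (44)² - 4(4)(-6440) = 1936 + 103040 = 104976
√Δ = 324
n = [-(44) + √Δ] / (2·4) = (-44 + 324) / 8 = 280 / 8 = 35
(The negative root is discarded since n must be a positive integer.)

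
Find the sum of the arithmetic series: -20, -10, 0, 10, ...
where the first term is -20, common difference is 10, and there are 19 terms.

Sₙ = n/2 × (first + last)
Last term = a + (n-1)d = -20 + (19-1)×10 = 160
S_19 = 19/2 × (-20 + 160)
S_19 = 19/2 × 140 = 1330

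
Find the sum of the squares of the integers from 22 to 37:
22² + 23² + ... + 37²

Use ∑_{k=1}^{n} k² = n(n+1)(2n+1)/6, then subtract the first 21 terms.
∑_{k=1}^{37} k² = 37×38×75/6 = 17575
∑_{k=1}^{21} k² = 21×22×43/6 = 3311
∑_{k=22}^{37} k² = 17575 - 3311 = 14264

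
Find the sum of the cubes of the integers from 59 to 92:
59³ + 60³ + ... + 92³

Use ∑_{k=1}^{n} k³ = [n(n+1)/2]², then subtract the first 58 terms.
∑_{k=1}^{92} k³ = [92×93/2]² = 4278² = 18301284
∑_{k=1}^{58} k³ = [58×59/2]² = 1711² = 2927521
∑_{k=59}^{92} k³ = 18301284 - 2927521 = 15373763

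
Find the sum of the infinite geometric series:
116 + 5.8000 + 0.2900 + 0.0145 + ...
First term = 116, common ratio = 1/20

For |r| < 1, S = a / (1 - r)
S = 116 / (1 - (1/20))
S = 116 / (19/20)
S = 2320/19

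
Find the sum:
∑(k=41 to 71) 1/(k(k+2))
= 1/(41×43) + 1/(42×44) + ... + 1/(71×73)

Partial fractions: 1/(k(k+2)) = (1/2)[1/k - 1/(k+2)]
Telescoping leaves the first two and last two terms:
= (1/2)[1/41 + 1/42 - 1/72 - 1/73]
= 31093/3016944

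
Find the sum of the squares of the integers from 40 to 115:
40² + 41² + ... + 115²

Use ∑_{k=1}^{n} k² = n(n+1)(2n+1)/6, then subtract the first 39 terms.
∑_{k=1}^{115} k² = 115×116×231/6 = 513590
∑_{k=1}^{39} k² = 39×40×79/6 = 20540
∑_{k=40}^{115} k² = 513590 - 20540 = 493050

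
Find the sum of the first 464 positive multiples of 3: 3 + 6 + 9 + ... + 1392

Factor out 3: = 3(1 + 2 + ... + 464) = 3 × n(n+1)/2
= 3 × 464×465/2
= 3 × 107880
= 323640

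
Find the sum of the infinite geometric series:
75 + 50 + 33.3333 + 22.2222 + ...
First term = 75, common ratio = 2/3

For |r| < 1, S = a / (1 - r)
S = 75 / (1 - (2/3))
S = 75 / (1/3)
S = 225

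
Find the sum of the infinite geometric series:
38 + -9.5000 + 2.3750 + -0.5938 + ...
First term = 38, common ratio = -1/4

For |r| < 1, S = a / (1 - r)
S = 38 / (1 - (-1/4))
S = 38 / (5/4)
S = 152/5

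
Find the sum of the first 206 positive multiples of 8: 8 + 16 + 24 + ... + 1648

Factor out 8: = 8(1 + 2 + ... + 206) = 8 × n(n+1)/2
= 8 × 206×207/2
= 8 × 21321
= 170568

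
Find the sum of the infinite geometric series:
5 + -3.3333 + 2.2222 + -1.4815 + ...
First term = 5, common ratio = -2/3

For |r| < 1, S = a / (1 - r)
S = 5 / (1 - (-2/3))
S = 5 / (5/3)
S = 3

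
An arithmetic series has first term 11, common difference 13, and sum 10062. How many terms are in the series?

Using S = n/2 × [2a + (n-1)d]
10062 = n/2 × [2(11) + (n-1)(13)]
10062 = n/2 × [22 + 13n - 13]
20124 = n × [9 + 13n]
13n² + (9)n - 20124 = 0
Discriminant: Δ = (9)² - 4(13)(-20124) = 81 + 1046448 = 1046529
√Δ = 1023
n = [-(9) + √Δ] / (2·13) = (-9 + 1023) / 26 = 1014 / 26 = 39
(The negative root is discarded since n must be a positive integer.)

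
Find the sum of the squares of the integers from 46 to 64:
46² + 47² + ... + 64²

Use ∑_{k=1}^{n} k² = n(n+1)(2n+1)/6, then subtract the first 45 terms.
∑_{k=1}^{64} k² = 64×65×129/6 = 89440
∑_{k=1}^{45} k² = 45×46×91/6 = 31395
∑_{k=46}^{64} k² = 89440 - 31395 = 58045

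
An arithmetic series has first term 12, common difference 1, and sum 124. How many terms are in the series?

Using S = n/2 × [2a + (n-1)d]
124 = n/2 × [2(12) + (n-1)(1)]
124 = n/2 × [24 + 1n - 1]
248 = n × [23 + 1n]
1n² + (23)n - 248 = 0
Discriminant: Δ = (23)² - 4(1)(-248) = 529 + 992 = 1521
√Δ = 39
n = [-(23) + √Δ] / (2·1) = (-23 + 39) / 2 = 16 / 2 = 8
(The negative root is discarded since n must be a positive integer.)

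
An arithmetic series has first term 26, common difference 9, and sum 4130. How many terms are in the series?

Using S = n/2 × [2a + (n-1)d]
4130 = n/2 × [2(26) + (n-1)(9)]
4130 = n/2 × [52 + 9n - 9]
8260 = n × [43 + 9n]
9n² + (43)n - 8260 = 0
Discriminant: Δ = (43)² - 4(9)(-8260) = 1849 + 297360 = 299209
√Δ = 547
n = [-(43) + √Δ] / (2·9) = (-43 + 547) / 18 = 504 / 18 = 28
(The negative root is discarded since n must be a positive integer.)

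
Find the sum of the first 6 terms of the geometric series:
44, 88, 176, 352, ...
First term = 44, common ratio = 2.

Sₙ = a(1 - rⁿ) / (1 - r)
S_6 = 44(1 - 2^6) / (1 - 2)
S_6 = 44(1 - 64) / (-1)
S_6 = 2772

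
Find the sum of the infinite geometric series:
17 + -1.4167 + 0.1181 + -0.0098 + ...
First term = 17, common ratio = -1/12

For |r| < 1, S = a / (1 - r)
S = 17 / (1 - (-1/12))
S = 17 / (13/12)
S = 204/13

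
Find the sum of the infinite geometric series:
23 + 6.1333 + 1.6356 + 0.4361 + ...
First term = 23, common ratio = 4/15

For |r| < 1, S = a / (1 - r)
S = 23 / (1 - (4/15))
S = 23 / (11/15)
S = 345/11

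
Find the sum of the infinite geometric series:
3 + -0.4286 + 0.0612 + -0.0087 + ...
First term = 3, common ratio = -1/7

For |r| < 1, S = a / (1 - r)
S = 3 / (1 - (-1/7))
S = 3 / (8/7)
S = 21/8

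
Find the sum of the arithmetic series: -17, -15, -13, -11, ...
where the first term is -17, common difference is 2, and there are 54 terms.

Sₙ = n/2 × (first + last)
Last term = a + (n-1)d = -17 + (54-1)×2 = 89
S_54 = 54/2 × (-17 + 89)
S_54 = 54/2 × 72 = 1944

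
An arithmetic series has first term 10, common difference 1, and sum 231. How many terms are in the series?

Using S = n/2 × [2a + (n-1)d]
231 = n/2 × [2(10) + (n-1)(1)]
231 = n/2 × [20 + 1n - 1]
462 = n × [19 + 1n]
1n² + (19)n - 462 = 0
Discriminant: Δ = (19)² - 4(1)(-462) = 361 + 1848 = 2209
√Δ = 47
n = [-(19) + √Δ] / (2·1) = (-19 + 47) / 2 = 28 / 2 = 14
(The negative root is discarded since n must be a positive integer.)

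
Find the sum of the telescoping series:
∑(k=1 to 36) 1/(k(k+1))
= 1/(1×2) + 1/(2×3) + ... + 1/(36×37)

Partial fractions: 1/(k(k+1)) = 1/k - 1/(k+1)
The series telescopes:
= (1/1 - 1/2) + (1/2 - 1/3) + ... + (1/36 - 1/37)
= 1/1 - 1/37
= 36/37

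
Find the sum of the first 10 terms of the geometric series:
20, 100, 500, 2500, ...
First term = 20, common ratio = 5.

Sₙ = a(1 - rⁿ) / (1 - r)
S_10 = 20(1 - 5^10) / (1 - 5)
S_10 = 20(1 - 9765625) / (-4)
S_10 = 48828120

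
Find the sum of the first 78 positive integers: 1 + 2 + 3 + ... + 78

Formula: ∑k = n(n+1)/2
= 78×79/2
= 6162/2
= 3081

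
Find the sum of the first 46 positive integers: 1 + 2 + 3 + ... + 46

Formula: ∑k = n(n+1)/2
= 46×47/2
= 2162/2
= 1081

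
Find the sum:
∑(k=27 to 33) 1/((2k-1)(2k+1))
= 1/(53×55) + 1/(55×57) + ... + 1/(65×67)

Partial fractions: 1/((2k-1)(2k+1)) = (1/2)[1/(2k-1) - 1/(2k+1)]
The series telescopes:
= (1/2)[1/53 - 1/67]
= 7/3551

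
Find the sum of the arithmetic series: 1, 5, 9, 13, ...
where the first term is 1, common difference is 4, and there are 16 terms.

Sₙ = n/2 × (first + last)
Last term = a + (n-1)d = 1 + (16-1)×4 = 61
S_16 = 16/2 × (1 + 61)
S_16 = 16/2 × 62 = 496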